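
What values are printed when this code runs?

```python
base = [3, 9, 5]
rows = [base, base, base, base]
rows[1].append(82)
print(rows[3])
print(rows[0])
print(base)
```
[3, 9, 5, 82]
[3, 9, 5, 82]
[3, 9, 5, 82]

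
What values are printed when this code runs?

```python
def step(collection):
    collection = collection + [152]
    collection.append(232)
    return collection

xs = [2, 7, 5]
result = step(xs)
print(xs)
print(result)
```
[2, 7, 5]
[2, 7, 5, 152, 232]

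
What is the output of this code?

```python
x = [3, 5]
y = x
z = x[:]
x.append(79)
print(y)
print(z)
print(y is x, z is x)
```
[3, 5, 79]
[3, 5]
True False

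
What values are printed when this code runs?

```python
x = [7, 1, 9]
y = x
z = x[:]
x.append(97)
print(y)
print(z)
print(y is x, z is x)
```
[7, 1, 9, 97]
[7, 1, 9]
True False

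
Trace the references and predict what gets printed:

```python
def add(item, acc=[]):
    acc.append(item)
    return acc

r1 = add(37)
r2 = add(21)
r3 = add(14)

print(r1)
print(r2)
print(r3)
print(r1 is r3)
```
[37, 21, 14]
[37, 21, 14]
[37, 21, 14]
True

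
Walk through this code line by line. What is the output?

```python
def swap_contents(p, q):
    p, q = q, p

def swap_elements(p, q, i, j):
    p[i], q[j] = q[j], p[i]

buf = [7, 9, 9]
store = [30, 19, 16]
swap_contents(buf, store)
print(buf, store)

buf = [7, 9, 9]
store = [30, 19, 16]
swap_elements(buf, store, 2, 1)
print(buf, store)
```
[7, 9, 9] [30, 19, 16]
[7, 9, 19] [30, 9, 16]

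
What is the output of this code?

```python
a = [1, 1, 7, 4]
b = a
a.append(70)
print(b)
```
[1, 1, 7, 4, 70]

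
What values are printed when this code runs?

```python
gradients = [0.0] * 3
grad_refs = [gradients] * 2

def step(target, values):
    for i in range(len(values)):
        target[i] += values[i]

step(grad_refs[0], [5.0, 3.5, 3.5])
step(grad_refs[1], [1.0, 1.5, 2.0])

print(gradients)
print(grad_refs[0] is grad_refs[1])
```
[6.0, 5.0, 5.5]
True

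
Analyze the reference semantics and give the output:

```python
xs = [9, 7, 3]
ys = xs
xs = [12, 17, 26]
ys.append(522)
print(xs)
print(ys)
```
[12, 17, 26]
[9, 7, 3, 522]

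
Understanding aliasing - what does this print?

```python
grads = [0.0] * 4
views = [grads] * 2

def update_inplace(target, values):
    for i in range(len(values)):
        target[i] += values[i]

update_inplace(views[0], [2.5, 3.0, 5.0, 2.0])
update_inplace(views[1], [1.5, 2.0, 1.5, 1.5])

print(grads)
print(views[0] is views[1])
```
[4.0, 5.0, 6.5, 3.5]
True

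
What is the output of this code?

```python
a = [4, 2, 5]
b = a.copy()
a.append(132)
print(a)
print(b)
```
[4, 2, 5, 132]
[4, 2, 5]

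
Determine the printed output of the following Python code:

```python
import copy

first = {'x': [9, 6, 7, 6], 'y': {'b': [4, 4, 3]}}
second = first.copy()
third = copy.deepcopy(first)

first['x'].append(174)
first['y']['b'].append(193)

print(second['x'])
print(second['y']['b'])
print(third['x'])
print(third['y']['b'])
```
[9, 6, 7, 6, 174]
[4, 4, 3, 193]
[9, 6, 7, 6]
[4, 4, 3]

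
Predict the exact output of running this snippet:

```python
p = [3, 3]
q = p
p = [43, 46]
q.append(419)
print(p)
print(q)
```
[43, 46]
[3, 3, 419]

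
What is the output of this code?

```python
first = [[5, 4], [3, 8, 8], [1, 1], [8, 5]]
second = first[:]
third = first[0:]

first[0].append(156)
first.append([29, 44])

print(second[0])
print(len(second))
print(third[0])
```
[5, 4, 156]
4
[5, 4, 156]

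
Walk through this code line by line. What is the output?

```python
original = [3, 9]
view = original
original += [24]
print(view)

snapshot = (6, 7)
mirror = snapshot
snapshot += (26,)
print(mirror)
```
[3, 9, 24]
(6, 7)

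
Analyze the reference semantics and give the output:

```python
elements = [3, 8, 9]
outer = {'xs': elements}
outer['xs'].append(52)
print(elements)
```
[3, 8, 9, 52]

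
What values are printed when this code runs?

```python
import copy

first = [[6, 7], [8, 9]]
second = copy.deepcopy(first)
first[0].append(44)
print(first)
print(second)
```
[[6, 7, 44], [8, 9]]
[[6, 7], [8, 9]]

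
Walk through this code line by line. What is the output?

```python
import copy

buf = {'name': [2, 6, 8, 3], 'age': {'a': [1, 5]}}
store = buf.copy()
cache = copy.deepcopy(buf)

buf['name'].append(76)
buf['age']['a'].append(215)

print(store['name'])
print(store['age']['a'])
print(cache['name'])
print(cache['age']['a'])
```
[2, 6, 8, 3, 76]
[1, 5, 215]
[2, 6, 8, 3]
[1, 5]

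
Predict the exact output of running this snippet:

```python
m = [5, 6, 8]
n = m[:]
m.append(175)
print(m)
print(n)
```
[5, 6, 8, 175]
[5, 6, 8]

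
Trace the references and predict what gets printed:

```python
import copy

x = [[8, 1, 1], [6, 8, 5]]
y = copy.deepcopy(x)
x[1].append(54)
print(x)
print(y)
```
[[8, 1, 1], [6, 8, 5, 54]]
[[8, 1, 1], [6, 8, 5]]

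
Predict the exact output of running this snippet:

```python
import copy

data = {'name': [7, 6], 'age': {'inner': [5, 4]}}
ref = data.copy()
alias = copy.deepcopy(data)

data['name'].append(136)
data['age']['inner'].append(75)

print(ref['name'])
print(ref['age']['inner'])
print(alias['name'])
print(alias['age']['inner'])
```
[7, 6, 136]
[5, 4, 75]
[7, 6]
[5, 4]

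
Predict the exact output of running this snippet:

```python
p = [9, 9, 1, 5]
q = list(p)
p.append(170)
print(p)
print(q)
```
[9, 9, 1, 5, 170]
[9, 9, 1, 5]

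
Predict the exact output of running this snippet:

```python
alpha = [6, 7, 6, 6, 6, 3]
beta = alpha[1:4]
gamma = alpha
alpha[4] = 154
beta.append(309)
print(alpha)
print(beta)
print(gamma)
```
[6, 7, 6, 6, 154, 3]
[7, 6, 6, 309]
[6, 7, 6, 6, 154, 3]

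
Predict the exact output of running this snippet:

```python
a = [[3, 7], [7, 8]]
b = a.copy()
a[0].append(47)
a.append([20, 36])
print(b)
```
[[3, 7, 47], [7, 8]]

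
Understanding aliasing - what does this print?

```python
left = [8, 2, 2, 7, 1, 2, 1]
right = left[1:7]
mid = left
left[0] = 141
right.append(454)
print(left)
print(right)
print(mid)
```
[141, 2, 2, 7, 1, 2, 1]
[2, 2, 7, 1, 2, 1, 454]
[141, 2, 2, 7, 1, 2, 1]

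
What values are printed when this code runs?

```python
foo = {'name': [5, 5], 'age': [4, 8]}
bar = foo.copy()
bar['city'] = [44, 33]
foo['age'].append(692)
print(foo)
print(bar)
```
{'name': [5, 5], 'age': [4, 8, 692]}
{'name': [5, 5], 'age': [4, 8, 692], 'city': [44, 33]}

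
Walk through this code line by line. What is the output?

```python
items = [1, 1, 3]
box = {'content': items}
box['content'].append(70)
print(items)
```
[1, 1, 3, 70]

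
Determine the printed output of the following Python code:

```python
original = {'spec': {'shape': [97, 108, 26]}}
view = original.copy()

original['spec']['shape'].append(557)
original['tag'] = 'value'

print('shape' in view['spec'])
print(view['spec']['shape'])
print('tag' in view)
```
True
[97, 108, 26, 557]
False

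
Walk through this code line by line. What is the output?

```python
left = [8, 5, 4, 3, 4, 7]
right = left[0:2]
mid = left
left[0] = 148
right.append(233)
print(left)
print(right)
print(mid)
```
[148, 5, 4, 3, 4, 7]
[8, 5, 233]
[148, 5, 4, 3, 4, 7]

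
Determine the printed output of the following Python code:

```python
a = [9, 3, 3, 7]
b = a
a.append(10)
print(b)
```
[9, 3, 3, 7, 10]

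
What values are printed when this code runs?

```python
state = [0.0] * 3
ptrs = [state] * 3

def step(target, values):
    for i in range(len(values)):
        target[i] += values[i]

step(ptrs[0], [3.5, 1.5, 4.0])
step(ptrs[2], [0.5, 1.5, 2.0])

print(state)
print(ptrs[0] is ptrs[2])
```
[4.0, 3.0, 6.0]
True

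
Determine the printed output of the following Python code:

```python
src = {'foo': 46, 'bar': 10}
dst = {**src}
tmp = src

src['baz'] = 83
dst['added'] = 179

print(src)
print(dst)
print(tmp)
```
{'foo': 46, 'bar': 10, 'baz': 83}
{'foo': 46, 'bar': 10, 'added': 179}
{'foo': 46, 'bar': 10, 'baz': 83}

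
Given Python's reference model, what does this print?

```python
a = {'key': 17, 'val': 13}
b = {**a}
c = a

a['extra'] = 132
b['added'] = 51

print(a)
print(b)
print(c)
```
{'key': 17, 'val': 13, 'extra': 132}
{'key': 17, 'val': 13, 'added': 51}
{'key': 17, 'val': 13, 'extra': 132}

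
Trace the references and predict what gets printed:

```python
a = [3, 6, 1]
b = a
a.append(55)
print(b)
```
[3, 6, 1, 55]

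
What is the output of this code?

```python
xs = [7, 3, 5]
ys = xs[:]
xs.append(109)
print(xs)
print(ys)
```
[7, 3, 5, 109]
[7, 3, 5]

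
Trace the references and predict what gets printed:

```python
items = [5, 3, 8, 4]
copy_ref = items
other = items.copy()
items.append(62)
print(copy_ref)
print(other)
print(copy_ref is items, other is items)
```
[5, 3, 8, 4, 62]
[5, 3, 8, 4]
True False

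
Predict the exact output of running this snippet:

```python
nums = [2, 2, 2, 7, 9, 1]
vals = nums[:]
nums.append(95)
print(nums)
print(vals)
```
[2, 2, 2, 7, 9, 1, 95]
[2, 2, 2, 7, 9, 1]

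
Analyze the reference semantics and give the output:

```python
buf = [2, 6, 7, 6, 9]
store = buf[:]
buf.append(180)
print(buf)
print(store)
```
[2, 6, 7, 6, 9, 180]
[2, 6, 7, 6, 9]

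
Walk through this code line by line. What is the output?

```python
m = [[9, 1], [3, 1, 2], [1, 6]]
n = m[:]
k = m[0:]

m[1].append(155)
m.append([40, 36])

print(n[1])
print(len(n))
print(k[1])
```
[3, 1, 2, 155]
3
[3, 1, 2, 155]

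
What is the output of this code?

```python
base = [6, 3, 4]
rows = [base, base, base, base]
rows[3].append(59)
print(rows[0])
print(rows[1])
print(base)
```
[6, 3, 4, 59]
[6, 3, 4, 59]
[6, 3, 4, 59]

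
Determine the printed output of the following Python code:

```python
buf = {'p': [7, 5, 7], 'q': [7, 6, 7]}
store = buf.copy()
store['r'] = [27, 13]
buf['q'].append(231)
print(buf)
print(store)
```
{'p': [7, 5, 7], 'q': [7, 6, 7, 231]}
{'p': [7, 5, 7], 'q': [7, 6, 7, 231], 'r': [27, 13]}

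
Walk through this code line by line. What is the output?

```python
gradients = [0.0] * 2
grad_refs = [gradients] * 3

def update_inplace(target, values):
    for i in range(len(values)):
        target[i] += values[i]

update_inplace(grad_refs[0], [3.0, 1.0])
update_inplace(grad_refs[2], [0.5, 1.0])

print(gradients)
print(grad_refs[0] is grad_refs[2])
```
[3.5, 2.0]
True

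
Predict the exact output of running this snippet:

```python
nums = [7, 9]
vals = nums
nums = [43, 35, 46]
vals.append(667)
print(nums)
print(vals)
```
[43, 35, 46]
[7, 9, 667]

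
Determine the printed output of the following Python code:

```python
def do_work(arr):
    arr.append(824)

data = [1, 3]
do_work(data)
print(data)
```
[1, 3, 824]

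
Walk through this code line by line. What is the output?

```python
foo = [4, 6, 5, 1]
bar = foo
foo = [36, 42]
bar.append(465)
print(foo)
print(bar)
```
[36, 42]
[4, 6, 5, 1, 465]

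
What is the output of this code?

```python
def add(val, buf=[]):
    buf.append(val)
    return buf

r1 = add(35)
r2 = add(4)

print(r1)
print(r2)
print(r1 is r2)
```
[35, 4]
[35, 4]
True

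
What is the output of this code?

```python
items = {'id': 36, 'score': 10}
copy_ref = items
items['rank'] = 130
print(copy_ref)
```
{'id': 36, 'score': 10, 'rank': 130}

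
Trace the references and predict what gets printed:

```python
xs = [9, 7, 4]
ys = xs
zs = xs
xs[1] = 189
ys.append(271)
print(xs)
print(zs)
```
[9, 189, 4, 271]
[9, 189, 4, 271]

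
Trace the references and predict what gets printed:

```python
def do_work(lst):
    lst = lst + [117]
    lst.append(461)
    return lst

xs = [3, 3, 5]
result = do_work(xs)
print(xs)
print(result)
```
[3, 3, 5]
[3, 3, 5, 117, 461]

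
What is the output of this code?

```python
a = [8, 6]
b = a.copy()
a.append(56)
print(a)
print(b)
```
[8, 6, 56]
[8, 6]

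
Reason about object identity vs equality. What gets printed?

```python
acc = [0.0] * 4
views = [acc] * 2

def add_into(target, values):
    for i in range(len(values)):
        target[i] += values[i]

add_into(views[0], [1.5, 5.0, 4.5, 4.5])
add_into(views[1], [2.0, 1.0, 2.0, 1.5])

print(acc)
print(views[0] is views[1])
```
[3.5, 6.0, 6.5, 6.0]
True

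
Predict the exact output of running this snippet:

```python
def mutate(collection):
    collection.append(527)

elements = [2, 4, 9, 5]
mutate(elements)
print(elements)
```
[2, 4, 9, 5, 527]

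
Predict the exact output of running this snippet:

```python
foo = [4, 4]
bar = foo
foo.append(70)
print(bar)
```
[4, 4, 70]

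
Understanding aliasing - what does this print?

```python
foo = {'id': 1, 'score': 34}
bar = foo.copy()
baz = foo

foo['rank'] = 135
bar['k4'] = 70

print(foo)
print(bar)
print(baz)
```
{'id': 1, 'score': 34, 'rank': 135}
{'id': 1, 'score': 34, 'k4': 70}
{'id': 1, 'score': 34, 'rank': 135}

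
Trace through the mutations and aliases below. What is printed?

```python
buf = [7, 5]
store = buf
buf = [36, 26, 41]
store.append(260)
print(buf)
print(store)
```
[36, 26, 41]
[7, 5, 260]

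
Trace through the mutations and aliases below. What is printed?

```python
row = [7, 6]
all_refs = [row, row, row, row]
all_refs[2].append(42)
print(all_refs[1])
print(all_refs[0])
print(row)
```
[7, 6, 42]
[7, 6, 42]
[7, 6, 42]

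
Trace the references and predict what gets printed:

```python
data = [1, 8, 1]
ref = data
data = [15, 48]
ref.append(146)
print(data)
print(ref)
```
[15, 48]
[1, 8, 1, 146]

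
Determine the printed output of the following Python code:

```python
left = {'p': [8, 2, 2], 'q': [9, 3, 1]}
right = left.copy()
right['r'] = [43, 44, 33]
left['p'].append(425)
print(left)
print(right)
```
{'p': [8, 2, 2, 425], 'q': [9, 3, 1]}
{'p': [8, 2, 2, 425], 'q': [9, 3, 1], 'r': [43, 44, 33]}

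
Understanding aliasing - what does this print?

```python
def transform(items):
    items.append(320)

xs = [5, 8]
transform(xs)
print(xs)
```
[5, 8, 320]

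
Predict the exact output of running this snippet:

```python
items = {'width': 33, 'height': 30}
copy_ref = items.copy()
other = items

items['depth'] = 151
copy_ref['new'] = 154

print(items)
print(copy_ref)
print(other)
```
{'width': 33, 'height': 30, 'depth': 151}
{'width': 33, 'height': 30, 'new': 154}
{'width': 33, 'height': 30, 'depth': 151}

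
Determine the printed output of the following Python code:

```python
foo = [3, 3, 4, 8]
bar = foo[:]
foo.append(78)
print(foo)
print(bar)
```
[3, 3, 4, 8, 78]
[3, 3, 4, 8]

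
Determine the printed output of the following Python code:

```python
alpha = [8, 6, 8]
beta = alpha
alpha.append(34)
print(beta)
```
[8, 6, 8, 34]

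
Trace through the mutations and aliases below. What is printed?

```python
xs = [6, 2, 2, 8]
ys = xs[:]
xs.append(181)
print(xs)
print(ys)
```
[6, 2, 2, 8, 181]
[6, 2, 2, 8]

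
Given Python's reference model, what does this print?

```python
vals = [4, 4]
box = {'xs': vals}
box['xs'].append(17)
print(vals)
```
[4, 4, 17]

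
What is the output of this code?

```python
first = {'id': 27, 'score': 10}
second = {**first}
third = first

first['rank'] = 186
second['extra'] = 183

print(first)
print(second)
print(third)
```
{'id': 27, 'score': 10, 'rank': 186}
{'id': 27, 'score': 10, 'extra': 183}
{'id': 27, 'score': 10, 'rank': 186}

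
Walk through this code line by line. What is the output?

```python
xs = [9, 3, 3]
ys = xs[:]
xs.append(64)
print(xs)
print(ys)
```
[9, 3, 3, 64]
[9, 3, 3]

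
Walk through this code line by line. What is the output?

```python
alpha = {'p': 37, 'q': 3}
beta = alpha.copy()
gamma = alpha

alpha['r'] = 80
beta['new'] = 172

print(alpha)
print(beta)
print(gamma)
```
{'p': 37, 'q': 3, 'r': 80}
{'p': 37, 'q': 3, 'new': 172}
{'p': 37, 'q': 3, 'r': 80}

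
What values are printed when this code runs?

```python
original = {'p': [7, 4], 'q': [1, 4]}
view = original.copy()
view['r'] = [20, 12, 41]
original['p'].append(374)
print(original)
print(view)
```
{'p': [7, 4, 374], 'q': [1, 4]}
{'p': [7, 4, 374], 'q': [1, 4], 'r': [20, 12, 41]}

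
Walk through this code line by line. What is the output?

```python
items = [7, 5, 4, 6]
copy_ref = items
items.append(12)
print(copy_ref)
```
[7, 5, 4, 6, 12]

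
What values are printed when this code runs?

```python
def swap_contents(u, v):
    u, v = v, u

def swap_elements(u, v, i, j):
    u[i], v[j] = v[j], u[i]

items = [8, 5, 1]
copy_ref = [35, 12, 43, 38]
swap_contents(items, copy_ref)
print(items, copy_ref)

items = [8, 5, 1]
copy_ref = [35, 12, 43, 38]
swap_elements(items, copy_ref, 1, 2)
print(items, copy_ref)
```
[8, 5, 1] [35, 12, 43, 38]
[8, 43, 1] [35, 12, 5, 38]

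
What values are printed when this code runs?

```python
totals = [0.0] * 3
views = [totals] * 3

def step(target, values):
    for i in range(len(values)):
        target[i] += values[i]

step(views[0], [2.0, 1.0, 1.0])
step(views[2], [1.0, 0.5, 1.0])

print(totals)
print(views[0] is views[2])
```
[3.0, 1.5, 2.0]
True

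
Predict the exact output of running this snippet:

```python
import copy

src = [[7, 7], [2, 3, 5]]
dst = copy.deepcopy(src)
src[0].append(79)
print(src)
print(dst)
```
[[7, 7, 79], [2, 3, 5]]
[[7, 7], [2, 3, 5]]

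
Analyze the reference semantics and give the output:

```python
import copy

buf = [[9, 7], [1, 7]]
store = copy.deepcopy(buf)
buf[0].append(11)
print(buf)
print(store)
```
[[9, 7, 11], [1, 7]]
[[9, 7], [1, 7]]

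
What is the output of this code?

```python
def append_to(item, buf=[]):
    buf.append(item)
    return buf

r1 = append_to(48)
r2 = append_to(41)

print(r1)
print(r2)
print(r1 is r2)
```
[48, 41]
[48, 41]
True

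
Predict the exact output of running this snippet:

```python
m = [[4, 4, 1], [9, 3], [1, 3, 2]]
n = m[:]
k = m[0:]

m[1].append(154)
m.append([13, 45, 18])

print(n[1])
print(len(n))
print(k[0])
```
[9, 3, 154]
3
[4, 4, 1]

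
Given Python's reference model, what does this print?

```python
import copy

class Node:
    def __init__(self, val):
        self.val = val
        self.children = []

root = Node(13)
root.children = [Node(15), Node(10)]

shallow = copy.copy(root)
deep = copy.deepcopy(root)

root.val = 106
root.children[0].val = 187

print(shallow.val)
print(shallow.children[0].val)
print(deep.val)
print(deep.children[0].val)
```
13
187
13
15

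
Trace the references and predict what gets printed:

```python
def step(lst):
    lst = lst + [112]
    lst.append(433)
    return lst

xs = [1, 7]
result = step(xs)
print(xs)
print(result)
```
[1, 7]
[1, 7, 112, 433]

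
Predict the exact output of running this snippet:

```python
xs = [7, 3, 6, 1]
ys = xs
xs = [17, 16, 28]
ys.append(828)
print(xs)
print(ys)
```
[17, 16, 28]
[7, 3, 6, 1, 828]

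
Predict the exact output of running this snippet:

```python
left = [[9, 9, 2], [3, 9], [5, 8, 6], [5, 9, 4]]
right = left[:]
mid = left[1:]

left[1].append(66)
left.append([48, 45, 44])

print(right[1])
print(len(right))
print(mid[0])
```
[3, 9, 66]
4
[3, 9, 66]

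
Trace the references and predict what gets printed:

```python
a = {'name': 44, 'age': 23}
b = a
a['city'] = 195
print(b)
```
{'name': 44, 'age': 23, 'city': 195}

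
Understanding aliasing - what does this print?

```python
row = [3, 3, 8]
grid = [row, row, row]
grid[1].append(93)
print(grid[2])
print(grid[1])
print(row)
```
[3, 3, 8, 93]
[3, 3, 8, 93]
[3, 3, 8, 93]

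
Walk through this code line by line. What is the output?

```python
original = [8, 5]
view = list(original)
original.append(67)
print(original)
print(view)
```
[8, 5, 67]
[8, 5]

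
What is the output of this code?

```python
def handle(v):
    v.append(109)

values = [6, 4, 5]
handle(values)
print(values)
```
[6, 4, 5, 109]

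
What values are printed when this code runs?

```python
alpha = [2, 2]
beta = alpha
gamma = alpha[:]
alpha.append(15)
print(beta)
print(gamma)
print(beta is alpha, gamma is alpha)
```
[2, 2, 15]
[2, 2]
True False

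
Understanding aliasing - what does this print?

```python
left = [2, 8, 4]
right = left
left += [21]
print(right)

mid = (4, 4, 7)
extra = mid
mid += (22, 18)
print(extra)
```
[2, 8, 4, 21]
(4, 4, 7)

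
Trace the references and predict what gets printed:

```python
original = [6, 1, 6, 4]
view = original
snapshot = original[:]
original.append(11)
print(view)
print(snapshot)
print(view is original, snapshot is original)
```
[6, 1, 6, 4, 11]
[6, 1, 6, 4]
True False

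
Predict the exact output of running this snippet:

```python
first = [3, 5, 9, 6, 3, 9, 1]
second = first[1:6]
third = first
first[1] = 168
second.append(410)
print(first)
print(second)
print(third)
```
[3, 168, 9, 6, 3, 9, 1]
[5, 9, 6, 3, 9, 410]
[3, 168, 9, 6, 3, 9, 1]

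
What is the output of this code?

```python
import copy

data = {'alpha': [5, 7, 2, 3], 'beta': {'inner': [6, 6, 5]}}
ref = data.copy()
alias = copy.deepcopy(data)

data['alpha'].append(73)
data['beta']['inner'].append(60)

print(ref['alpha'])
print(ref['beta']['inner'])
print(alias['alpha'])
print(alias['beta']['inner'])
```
[5, 7, 2, 3, 73]
[6, 6, 5, 60]
[5, 7, 2, 3]
[6, 6, 5]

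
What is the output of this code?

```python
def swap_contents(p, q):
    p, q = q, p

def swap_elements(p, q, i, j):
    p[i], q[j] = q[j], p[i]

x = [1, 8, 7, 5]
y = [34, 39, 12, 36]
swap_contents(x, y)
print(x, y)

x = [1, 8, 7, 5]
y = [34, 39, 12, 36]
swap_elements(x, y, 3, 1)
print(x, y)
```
[1, 8, 7, 5] [34, 39, 12, 36]
[1, 8, 7, 39] [34, 5, 12, 36]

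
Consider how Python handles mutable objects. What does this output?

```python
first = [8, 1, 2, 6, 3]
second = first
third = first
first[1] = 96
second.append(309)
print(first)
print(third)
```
[8, 96, 2, 6, 3, 309]
[8, 96, 2, 6, 3, 309]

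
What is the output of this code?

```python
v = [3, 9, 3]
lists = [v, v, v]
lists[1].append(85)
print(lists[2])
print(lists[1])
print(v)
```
[3, 9, 3, 85]
[3, 9, 3, 85]
[3, 9, 3, 85]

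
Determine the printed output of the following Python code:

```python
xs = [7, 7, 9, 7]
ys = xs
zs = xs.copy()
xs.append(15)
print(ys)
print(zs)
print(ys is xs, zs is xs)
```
[7, 7, 9, 7, 15]
[7, 7, 9, 7]
True False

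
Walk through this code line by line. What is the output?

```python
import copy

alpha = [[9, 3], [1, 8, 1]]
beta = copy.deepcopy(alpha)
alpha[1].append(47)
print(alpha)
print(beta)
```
[[9, 3], [1, 8, 1, 47]]
[[9, 3], [1, 8, 1]]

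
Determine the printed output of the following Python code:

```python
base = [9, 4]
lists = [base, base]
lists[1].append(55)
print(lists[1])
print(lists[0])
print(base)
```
[9, 4, 55]
[9, 4, 55]
[9, 4, 55]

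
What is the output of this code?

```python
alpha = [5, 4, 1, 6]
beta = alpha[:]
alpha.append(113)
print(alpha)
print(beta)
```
[5, 4, 1, 6, 113]
[5, 4, 1, 6]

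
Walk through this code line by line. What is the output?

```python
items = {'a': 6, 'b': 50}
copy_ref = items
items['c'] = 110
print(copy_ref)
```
{'a': 6, 'b': 50, 'c': 110}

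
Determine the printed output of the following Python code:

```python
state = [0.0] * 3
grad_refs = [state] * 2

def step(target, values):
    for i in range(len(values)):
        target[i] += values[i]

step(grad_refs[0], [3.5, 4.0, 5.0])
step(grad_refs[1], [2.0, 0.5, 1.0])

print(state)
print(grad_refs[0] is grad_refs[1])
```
[5.5, 4.5, 6.0]
True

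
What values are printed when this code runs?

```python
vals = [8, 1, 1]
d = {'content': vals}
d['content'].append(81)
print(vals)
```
[8, 1, 1, 81]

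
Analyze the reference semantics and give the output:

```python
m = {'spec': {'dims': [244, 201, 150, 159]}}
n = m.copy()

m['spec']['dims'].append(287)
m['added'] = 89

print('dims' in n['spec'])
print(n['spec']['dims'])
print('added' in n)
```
True
[244, 201, 150, 159, 287]
False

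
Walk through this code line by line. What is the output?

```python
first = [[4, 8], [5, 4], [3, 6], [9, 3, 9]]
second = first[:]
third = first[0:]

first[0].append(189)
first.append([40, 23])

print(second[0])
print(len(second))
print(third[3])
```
[4, 8, 189]
4
[9, 3, 9]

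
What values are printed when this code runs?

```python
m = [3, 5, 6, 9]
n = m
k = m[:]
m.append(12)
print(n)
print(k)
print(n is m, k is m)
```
[3, 5, 6, 9, 12]
[3, 5, 6, 9]
True False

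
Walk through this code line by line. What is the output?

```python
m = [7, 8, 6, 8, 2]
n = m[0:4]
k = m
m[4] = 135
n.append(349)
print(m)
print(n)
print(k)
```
[7, 8, 6, 8, 135]
[7, 8, 6, 8, 349]
[7, 8, 6, 8, 135]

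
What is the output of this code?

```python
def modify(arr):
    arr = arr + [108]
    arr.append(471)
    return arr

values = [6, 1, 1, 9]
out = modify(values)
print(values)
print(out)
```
[6, 1, 1, 9]
[6, 1, 1, 9, 108, 471]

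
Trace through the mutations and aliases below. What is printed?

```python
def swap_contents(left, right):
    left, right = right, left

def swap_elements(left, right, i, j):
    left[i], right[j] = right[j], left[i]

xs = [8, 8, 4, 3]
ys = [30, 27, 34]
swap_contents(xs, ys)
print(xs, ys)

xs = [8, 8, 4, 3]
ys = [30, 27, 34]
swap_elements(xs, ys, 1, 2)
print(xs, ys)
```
[8, 8, 4, 3] [30, 27, 34]
[8, 34, 4, 3] [30, 27, 8]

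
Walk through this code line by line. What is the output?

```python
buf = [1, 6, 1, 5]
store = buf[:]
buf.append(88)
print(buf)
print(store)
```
[1, 6, 1, 5, 88]
[1, 6, 1, 5]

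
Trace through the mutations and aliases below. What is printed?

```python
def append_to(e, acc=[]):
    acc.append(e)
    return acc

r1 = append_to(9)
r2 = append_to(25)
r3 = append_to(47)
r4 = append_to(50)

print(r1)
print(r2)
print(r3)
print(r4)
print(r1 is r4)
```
[9, 25, 47, 50]
[9, 25, 47, 50]
[9, 25, 47, 50]
[9, 25, 47, 50]
True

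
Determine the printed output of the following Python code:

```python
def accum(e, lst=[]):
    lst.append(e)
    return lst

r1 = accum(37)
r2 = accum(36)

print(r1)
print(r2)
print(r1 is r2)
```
[37, 36]
[37, 36]
True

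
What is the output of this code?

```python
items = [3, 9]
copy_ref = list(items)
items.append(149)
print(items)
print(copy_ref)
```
[3, 9, 149]
[3, 9]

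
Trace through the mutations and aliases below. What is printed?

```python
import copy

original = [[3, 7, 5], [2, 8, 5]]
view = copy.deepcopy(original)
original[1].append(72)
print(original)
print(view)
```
[[3, 7, 5], [2, 8, 5, 72]]
[[3, 7, 5], [2, 8, 5]]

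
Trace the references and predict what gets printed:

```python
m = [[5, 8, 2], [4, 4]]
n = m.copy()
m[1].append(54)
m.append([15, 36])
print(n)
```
[[5, 8, 2], [4, 4, 54]]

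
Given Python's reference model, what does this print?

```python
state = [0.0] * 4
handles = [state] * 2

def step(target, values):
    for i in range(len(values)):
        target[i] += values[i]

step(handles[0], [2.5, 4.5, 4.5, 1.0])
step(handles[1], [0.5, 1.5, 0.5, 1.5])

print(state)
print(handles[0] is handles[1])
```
[3.0, 6.0, 5.0, 2.5]
True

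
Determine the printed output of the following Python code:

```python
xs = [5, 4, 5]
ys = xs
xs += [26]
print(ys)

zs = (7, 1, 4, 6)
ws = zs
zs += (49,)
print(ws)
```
[5, 4, 5, 26]
(7, 1, 4, 6)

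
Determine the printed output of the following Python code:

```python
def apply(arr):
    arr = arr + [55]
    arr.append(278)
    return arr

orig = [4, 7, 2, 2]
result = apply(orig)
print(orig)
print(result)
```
[4, 7, 2, 2]
[4, 7, 2, 2, 55, 278]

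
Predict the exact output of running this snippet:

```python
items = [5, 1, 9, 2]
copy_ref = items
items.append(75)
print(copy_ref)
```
[5, 1, 9, 2, 75]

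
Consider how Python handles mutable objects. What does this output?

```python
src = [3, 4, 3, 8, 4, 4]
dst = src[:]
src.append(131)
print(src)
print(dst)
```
[3, 4, 3, 8, 4, 4, 131]
[3, 4, 3, 8, 4, 4]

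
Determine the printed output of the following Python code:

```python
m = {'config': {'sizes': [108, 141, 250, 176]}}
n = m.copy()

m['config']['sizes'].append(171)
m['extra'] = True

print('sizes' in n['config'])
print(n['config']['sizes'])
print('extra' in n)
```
True
[108, 141, 250, 176, 171]
False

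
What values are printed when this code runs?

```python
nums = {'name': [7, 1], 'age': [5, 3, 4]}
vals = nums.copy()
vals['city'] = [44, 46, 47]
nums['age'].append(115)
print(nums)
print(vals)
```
{'name': [7, 1], 'age': [5, 3, 4, 115]}
{'name': [7, 1], 'age': [5, 3, 4, 115], 'city': [44, 46, 47]}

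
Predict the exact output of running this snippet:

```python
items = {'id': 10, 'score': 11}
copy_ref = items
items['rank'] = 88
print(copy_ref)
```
{'id': 10, 'score': 11, 'rank': 88}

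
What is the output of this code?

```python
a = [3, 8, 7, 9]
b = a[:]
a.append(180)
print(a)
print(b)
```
[3, 8, 7, 9, 180]
[3, 8, 7, 9]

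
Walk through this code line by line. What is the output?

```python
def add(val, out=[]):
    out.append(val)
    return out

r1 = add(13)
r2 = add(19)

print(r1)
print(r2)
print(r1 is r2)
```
[13, 19]
[13, 19]
True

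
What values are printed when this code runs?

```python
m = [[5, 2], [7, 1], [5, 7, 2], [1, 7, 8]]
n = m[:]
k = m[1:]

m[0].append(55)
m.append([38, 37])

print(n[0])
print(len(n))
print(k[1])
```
[5, 2, 55]
4
[5, 7, 2]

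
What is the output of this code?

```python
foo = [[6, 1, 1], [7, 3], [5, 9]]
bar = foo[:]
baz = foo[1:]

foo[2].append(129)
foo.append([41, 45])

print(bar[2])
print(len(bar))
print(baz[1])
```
[5, 9, 129]
3
[5, 9, 129]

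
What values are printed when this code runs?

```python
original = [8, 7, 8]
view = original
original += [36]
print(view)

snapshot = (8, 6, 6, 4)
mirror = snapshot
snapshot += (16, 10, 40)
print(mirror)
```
[8, 7, 8, 36]
(8, 6, 6, 4)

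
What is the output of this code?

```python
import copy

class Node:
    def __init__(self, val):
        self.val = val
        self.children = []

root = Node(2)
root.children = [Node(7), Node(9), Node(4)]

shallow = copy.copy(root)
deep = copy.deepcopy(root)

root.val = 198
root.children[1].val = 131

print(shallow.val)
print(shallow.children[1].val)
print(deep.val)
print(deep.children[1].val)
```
2
131
2
9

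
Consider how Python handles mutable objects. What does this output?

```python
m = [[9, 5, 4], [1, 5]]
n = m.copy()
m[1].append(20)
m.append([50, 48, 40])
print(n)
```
[[9, 5, 4], [1, 5, 20]]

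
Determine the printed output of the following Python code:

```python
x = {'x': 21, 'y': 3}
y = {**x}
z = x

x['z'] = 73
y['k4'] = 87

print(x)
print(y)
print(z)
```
{'x': 21, 'y': 3, 'z': 73}
{'x': 21, 'y': 3, 'k4': 87}
{'x': 21, 'y': 3, 'z': 73}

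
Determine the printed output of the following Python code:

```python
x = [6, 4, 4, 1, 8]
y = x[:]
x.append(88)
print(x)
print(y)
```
[6, 4, 4, 1, 8, 88]
[6, 4, 4, 1, 8]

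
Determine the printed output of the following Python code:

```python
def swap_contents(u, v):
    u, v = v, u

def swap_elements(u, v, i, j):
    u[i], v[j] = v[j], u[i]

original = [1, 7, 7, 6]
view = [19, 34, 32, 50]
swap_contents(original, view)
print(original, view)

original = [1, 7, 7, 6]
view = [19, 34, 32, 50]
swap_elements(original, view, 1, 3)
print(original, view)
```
[1, 7, 7, 6] [19, 34, 32, 50]
[1, 50, 7, 6] [19, 34, 32, 7]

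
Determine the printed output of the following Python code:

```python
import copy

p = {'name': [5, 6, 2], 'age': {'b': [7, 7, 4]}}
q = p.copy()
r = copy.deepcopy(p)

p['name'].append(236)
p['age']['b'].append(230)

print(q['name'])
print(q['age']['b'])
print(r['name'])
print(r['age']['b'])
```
[5, 6, 2, 236]
[7, 7, 4, 230]
[5, 6, 2]
[7, 7, 4]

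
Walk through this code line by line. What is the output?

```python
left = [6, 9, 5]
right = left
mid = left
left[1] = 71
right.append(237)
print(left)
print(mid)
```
[6, 71, 5, 237]
[6, 71, 5, 237]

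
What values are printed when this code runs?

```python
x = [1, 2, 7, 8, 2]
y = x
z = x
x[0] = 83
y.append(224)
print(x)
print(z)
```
[83, 2, 7, 8, 2, 224]
[83, 2, 7, 8, 2, 224]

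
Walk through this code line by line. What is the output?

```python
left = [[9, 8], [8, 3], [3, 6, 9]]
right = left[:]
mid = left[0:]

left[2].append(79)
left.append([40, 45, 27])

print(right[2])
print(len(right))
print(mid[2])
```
[3, 6, 9, 79]
3
[3, 6, 9, 79]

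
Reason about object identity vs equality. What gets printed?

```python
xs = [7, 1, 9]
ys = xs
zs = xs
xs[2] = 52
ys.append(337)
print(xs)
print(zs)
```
[7, 1, 52, 337]
[7, 1, 52, 337]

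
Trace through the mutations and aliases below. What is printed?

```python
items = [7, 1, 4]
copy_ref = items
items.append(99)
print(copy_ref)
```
[7, 1, 4, 99]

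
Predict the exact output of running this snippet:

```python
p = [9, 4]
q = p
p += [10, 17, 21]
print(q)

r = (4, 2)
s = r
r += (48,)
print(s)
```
[9, 4, 10, 17, 21]
(4, 2)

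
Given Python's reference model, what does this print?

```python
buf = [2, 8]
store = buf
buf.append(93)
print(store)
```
[2, 8, 93]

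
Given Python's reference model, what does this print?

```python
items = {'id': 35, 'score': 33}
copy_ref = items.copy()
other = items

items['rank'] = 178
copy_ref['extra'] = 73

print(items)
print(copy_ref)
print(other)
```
{'id': 35, 'score': 33, 'rank': 178}
{'id': 35, 'score': 33, 'extra': 73}
{'id': 35, 'score': 33, 'rank': 178}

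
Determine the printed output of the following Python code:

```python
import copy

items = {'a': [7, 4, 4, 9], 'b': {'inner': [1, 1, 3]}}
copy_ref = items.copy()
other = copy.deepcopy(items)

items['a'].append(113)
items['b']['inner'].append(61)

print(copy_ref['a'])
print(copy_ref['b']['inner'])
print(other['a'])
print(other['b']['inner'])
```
[7, 4, 4, 9, 113]
[1, 1, 3, 61]
[7, 4, 4, 9]
[1, 1, 3]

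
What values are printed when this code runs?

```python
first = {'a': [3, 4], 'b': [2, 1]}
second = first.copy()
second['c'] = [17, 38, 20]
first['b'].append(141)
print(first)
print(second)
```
{'a': [3, 4], 'b': [2, 1, 141]}
{'a': [3, 4], 'b': [2, 1, 141], 'c': [17, 38, 20]}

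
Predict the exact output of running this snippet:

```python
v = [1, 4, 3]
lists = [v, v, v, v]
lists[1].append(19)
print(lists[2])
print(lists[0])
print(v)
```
[1, 4, 3, 19]
[1, 4, 3, 19]
[1, 4, 3, 19]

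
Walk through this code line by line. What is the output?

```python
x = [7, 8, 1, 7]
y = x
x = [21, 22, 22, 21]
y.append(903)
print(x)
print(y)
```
[21, 22, 22, 21]
[7, 8, 1, 7, 903]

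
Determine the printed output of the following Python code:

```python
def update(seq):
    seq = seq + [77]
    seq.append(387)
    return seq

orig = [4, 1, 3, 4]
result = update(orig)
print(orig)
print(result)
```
[4, 1, 3, 4]
[4, 1, 3, 4, 77, 387]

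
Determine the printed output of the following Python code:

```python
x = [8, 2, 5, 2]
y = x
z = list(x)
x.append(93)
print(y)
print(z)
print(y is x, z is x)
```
[8, 2, 5, 2, 93]
[8, 2, 5, 2]
True False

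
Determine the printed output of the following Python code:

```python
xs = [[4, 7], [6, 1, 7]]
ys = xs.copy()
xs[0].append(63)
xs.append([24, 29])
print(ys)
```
[[4, 7, 63], [6, 1, 7]]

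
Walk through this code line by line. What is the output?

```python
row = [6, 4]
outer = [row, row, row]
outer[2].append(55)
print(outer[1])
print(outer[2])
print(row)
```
[6, 4, 55]
[6, 4, 55]
[6, 4, 55]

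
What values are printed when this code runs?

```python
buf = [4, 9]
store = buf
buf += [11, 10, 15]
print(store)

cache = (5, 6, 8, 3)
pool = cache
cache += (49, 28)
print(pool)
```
[4, 9, 11, 10, 15]
(5, 6, 8, 3)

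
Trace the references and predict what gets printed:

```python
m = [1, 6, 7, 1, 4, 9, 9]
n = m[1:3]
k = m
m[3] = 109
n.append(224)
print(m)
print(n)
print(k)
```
[1, 6, 7, 109, 4, 9, 9]
[6, 7, 224]
[1, 6, 7, 109, 4, 9, 9]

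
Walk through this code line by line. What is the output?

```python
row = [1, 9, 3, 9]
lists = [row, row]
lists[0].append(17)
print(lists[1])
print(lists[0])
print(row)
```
[1, 9, 3, 9, 17]
[1, 9, 3, 9, 17]
[1, 9, 3, 9, 17]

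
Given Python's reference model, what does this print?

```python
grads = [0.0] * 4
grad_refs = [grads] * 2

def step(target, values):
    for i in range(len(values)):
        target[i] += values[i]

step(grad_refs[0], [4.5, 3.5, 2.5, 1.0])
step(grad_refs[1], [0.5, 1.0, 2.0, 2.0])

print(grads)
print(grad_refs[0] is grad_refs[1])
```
[5.0, 4.5, 4.5, 3.0]
True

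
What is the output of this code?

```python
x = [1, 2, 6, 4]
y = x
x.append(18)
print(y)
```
[1, 2, 6, 4, 18]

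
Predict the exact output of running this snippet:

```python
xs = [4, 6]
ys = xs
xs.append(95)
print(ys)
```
[4, 6, 95]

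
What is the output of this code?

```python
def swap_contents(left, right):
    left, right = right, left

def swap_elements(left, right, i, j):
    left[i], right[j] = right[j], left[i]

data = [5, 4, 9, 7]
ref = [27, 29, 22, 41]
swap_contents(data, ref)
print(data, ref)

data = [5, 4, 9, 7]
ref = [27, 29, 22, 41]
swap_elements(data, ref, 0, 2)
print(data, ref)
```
[5, 4, 9, 7] [27, 29, 22, 41]
[22, 4, 9, 7] [27, 29, 5, 41]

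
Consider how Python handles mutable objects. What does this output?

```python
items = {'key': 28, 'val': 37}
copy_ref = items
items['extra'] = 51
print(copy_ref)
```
{'key': 28, 'val': 37, 'extra': 51}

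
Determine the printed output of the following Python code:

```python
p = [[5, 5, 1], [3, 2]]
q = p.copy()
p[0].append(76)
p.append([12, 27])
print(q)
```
[[5, 5, 1, 76], [3, 2]]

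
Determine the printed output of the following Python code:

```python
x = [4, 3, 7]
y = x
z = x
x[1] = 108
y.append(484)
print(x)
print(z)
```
[4, 108, 7, 484]
[4, 108, 7, 484]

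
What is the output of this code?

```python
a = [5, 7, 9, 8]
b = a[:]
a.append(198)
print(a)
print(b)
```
[5, 7, 9, 8, 198]
[5, 7, 9, 8]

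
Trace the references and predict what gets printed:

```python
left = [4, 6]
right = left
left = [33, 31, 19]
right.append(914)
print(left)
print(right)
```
[33, 31, 19]
[4, 6, 914]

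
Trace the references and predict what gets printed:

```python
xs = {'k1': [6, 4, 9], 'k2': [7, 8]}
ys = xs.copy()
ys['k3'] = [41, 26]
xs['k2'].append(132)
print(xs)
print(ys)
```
{'k1': [6, 4, 9], 'k2': [7, 8, 132]}
{'k1': [6, 4, 9], 'k2': [7, 8, 132], 'k3': [41, 26]}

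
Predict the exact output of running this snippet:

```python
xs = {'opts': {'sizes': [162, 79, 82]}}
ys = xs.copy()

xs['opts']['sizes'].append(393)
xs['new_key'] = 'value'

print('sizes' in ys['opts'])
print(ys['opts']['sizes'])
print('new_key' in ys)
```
True
[162, 79, 82, 393]
False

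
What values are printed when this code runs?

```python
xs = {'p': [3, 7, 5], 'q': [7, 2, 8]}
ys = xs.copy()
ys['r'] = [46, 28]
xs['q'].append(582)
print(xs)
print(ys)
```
{'p': [3, 7, 5], 'q': [7, 2, 8, 582]}
{'p': [3, 7, 5], 'q': [7, 2, 8, 582], 'r': [46, 28]}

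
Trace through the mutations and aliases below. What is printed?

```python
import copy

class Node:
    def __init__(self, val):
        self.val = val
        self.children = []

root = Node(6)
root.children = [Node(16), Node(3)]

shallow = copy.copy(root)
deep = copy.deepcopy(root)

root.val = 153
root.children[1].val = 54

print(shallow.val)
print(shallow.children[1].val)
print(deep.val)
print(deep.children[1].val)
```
6
54
6
3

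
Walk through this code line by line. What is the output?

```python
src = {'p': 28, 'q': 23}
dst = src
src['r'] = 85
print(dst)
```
{'p': 28, 'q': 23, 'r': 85}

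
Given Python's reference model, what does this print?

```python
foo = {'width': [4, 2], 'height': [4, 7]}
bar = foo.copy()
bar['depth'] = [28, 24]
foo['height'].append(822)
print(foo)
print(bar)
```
{'width': [4, 2], 'height': [4, 7, 822]}
{'width': [4, 2], 'height': [4, 7, 822], 'depth': [28, 24]}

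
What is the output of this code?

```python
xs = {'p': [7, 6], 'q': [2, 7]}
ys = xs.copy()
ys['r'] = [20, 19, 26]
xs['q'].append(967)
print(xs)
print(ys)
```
{'p': [7, 6], 'q': [2, 7, 967]}
{'p': [7, 6], 'q': [2, 7, 967], 'r': [20, 19, 26]}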